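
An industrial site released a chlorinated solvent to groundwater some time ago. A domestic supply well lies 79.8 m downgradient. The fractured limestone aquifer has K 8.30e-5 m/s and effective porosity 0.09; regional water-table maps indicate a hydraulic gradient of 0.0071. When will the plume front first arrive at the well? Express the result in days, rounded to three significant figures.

141 days

K = 8.30e-5 m/s × 86400 s/d = 7.171 m/d
q = Ki = 7.171 × 0.0071 = 0.05092 m/d
v_s = q/n_e = 0.05092/0.09 = 0.5657 m/d
t = L / v = 79.8 / 0.5657 = 141.1 d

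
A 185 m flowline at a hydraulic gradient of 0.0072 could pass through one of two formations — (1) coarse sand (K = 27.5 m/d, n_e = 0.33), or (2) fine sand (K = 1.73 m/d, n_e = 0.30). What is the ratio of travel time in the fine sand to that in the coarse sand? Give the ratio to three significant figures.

14.5

Unit 1 (coarse sand): v = 27.5×0.0072/0.33 = 0.6000 m/d, t = 185/0.6000 = 308.3 d
Unit 2 (fine sand): v = 1.73×0.0072/0.30 = 0.04152 m/d, t = 185/0.04152 = 4456 d
t(fine sand) / t(coarse sand) = 4456/308.3 = 14.5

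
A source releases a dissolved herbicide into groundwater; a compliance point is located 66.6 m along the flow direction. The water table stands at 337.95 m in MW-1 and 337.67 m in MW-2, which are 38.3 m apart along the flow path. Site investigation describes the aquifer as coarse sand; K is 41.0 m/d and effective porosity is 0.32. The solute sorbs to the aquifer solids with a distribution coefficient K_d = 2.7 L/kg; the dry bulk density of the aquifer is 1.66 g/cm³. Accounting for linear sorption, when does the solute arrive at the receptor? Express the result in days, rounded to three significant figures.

Hydraulic gradient i = (337.95 − 337.67) / 38.3 = 0.28 / 38.3 = 0.007311
Darcy flux q = K·i = 41.0 × 0.007311 = 0.2997 m/d
Seepage velocity v = q / n = 0.2997 / 0.32 = 0.9367 m/d
Retardation R = 1 + ρ_b·K_d/n = 1 + 1.66×2.7/0.32 = 15.01
Contaminant velocity v_c = v/R = 0.9367/15.01 = 0.06242 m/d
t = L/v_c = 66.6/0.06242 = 1067 d

1070 days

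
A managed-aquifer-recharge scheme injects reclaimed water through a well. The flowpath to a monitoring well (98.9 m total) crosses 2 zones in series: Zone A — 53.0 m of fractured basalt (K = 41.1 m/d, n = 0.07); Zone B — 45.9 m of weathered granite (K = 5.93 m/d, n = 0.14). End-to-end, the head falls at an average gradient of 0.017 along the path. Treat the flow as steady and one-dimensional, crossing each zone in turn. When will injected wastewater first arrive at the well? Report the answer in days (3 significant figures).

54.4 days

For zones in series the flux q is common to all zones; the equivalent conductivity is the harmonic (thickness-weighted) mean, K_eq = L_total / Σ(L_j/K_j).
Σ(L/K) = 53.0/41.1 + 45.9/5.93 = 1.290 + 7.740 = 9.030 d
K_eq = L_total / Σ(L/K) = 98.9 / 9.030 = 10.95 m/d
q = K_eq · i = 10.95 × 0.017 = 0.1862 m/d (same in every zone)
Zone A: v = q/n = 0.1862/0.07 = 2.660 m/d → t_A = 53.0/2.660 = 19.93 d
Zone B: v = q/n = 0.1862/0.14 = 1.330 m/d → t_B = 45.9/1.330 = 34.51 d
Total t = 19.93 + 34.51 = 54.44 d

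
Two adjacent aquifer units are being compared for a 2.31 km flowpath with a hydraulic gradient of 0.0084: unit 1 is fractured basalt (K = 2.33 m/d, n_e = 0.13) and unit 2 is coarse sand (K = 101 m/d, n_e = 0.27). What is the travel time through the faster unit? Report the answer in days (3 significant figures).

Unit 1 (fractured basalt): v = 2.33×0.0084/0.13 = 0.1506 m/d, t = 2310/0.1506 = 15340 d
Unit 2 (coarse sand): v = 101×0.0084/0.27 = 3.142 m/d, t = 2310/3.142 = 735.1 d
Faster unit: t = 735 d

735 days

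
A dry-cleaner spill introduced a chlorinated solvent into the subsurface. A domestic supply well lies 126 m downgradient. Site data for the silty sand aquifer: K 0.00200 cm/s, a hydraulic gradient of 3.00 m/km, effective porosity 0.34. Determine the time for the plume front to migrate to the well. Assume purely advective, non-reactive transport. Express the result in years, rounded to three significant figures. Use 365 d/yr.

K = 0.00200 cm/s × 864 = 1.728 m/d
Darcy flux q = K·i = 1.728 × 0.0030 = 0.005184 m/d
Seepage velocity v = q / n = 0.005184 / 0.34 = 0.01525 m/d
t = L / v = 126 / 0.01525 = 8264 d
   = 8264 / 365 = 22.6 yr

22.6 years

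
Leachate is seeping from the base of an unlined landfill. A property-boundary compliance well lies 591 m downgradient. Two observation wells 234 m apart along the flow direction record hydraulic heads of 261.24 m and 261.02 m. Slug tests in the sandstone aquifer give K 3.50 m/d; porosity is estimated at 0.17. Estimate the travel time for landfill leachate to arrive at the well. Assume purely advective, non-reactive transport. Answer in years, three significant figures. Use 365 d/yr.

Hydraulic gradient i = (261.24 − 261.02) / 234 = 0.22 / 234 = 9.402e-4
Darcy flux q = K·i = 3.50 × 9.402e-4 = 0.003291 m/d
v = Ki/n = 3.50·9.402e-4/0.17 = 0.01936 m/d
t = L / v = 591 / 0.01936 = 30530 d
   = 30530 / 365 = 83.7 yr

83.7 years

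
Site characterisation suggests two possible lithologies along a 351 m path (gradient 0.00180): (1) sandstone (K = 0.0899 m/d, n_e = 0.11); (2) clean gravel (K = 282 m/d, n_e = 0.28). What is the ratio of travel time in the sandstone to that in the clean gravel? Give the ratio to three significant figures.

1230

Unit 1 (sandstone): v = 0.0899×0.0018/0.11 = 0.001471 m/d, t = 351/0.001471 = 238600 d
Unit 2 (clean gravel): v = 282×0.0018/0.28 = 1.813 m/d, t = 351/1.813 = 193.6 d
t(sandstone) / t(clean gravel) = 238600/193.6 = 1230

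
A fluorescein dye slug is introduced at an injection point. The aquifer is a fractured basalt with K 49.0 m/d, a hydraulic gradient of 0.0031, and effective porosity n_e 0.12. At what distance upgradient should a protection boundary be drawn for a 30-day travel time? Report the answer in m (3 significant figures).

Specific discharge q = 49.0 × 0.0031 = 0.1519 m/d
Average linear velocity = 0.1519 / 0.12 = 1.266 m/d
L = v × T = 1.266 × 30 = 37.98 m

38.0 m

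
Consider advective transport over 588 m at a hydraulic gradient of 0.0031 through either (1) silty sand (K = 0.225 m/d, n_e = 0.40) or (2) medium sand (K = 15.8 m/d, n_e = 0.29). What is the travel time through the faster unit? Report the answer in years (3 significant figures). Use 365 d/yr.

9.54 years

Unit 1 (silty sand): v = 0.225×0.0031/0.40 = 0.001744 m/d, t = 588/0.001744 = 337200 d
Unit 2 (medium sand): v = 15.8×0.0031/0.29 = 0.1689 m/d, t = 588/0.1689 = 3481 d
Faster: 3481 d / 365 = 9.54 yr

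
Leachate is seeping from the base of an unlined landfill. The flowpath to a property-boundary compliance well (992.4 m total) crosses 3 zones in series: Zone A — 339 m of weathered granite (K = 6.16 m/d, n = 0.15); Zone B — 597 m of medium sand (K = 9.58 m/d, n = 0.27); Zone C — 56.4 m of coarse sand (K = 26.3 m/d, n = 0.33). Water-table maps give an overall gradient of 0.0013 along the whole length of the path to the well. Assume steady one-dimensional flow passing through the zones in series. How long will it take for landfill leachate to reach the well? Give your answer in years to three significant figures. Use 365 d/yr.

58.5 years

For zones in series the flux q is common to all zones; the equivalent conductivity is the harmonic (thickness-weighted) mean, K_eq = L_total / Σ(L_j/K_j).
Σ(L/K) = 339/6.16 + 597/9.58 + 56.4/26.3 = 55.03 + 62.32 + 2.144 = 119.5 d
K_eq = L_total / Σ(L/K) = 992.4 / 119.5 = 8.305 m/d
q = K_eq · i = 8.305 × 0.0013 = 0.01080 m/d (same in every zone)
Zone A: v = q/n = 0.01080/0.15 = 0.07198 m/d → t_A = 339/0.07198 = 4710 d
Zone B: v = q/n = 0.01080/0.27 = 0.03999 m/d → t_B = 597/0.03999 = 14930 d
Zone C: v = q/n = 0.01080/0.33 = 0.03272 m/d → t_C = 56.4/0.03272 = 1724 d
Total t = 4710 + 14930 + 1724 = 21360 d
   = 21360 / 365 = 58.5 yr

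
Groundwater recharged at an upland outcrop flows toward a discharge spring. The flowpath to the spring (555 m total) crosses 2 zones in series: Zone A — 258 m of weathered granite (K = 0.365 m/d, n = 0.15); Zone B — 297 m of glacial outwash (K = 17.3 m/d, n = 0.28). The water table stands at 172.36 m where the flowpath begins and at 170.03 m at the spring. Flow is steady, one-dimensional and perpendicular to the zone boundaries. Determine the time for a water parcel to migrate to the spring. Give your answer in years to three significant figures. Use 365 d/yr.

104 years

Total head drop ΔH = 172.36 − 170.03 = 2.33 m
Steady 1-D flow in series ⇒ the Darcy flux q is identical in every zone and the zone head losses add (resistances L/K in series).
Σ(L/K) = 258/0.365 + 297/17.3 = 706.8 + 17.17 = 724.0 d
q = ΔH / Σ(L/K) = 2.33 / 724.0 = 0.003218 m/d (same in every zone)
Zone A: v = q/n = 0.003218/0.15 = 0.02145 m/d → t_A = 258/0.02145 = 12030 d
Zone B: v = q/n = 0.003218/0.28 = 0.01149 m/d → t_B = 297/0.01149 = 25840 d
Total t = 12030 + 25840 = 37870 d
   = 37870 / 365 = 104 yr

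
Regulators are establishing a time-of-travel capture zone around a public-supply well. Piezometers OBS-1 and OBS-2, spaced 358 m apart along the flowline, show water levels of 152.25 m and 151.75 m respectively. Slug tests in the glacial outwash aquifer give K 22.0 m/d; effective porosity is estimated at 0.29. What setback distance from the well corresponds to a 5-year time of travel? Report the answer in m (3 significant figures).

193 m

Hydraulic gradient i = (152.25 − 151.75) / 358 = 0.50 / 358 = 0.001397
Darcy flux q = K·i = 22.0 × 0.001397 = 0.03073 m/d
v_s = q/n_e = 0.03073/0.29 = 0.1060 m/d
T = 5 yr × 365 = 1825 d
L = v × T = 0.1060 × 1825 = 193.4 m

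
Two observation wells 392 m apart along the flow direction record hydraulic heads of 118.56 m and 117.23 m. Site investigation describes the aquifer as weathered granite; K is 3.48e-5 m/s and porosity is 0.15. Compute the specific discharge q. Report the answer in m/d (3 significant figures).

Hydraulic gradient i = (118.56 − 117.23) / 392 = 1.33 / 392 = 0.003393
K = 3.48e-5 m/s × 86400 s/d = 3.007 m/d
Specific discharge q = 3.007 × 0.003393 = 0.01020 m/d

0.0102 m/d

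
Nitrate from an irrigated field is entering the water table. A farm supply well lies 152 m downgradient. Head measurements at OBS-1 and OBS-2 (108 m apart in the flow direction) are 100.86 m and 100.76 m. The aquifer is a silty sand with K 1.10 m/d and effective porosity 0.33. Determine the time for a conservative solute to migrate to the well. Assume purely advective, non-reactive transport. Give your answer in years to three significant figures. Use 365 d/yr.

Hydraulic gradient i = (100.86 − 100.76) / 108 = 0.10 / 108 = 9.259e-4
Specific discharge q = 1.10 × 9.259e-4 = 0.001019 m/d
Average linear velocity = 0.001019 / 0.33 = 0.003086 m/d
t = L / v = 152 / 0.003086 = 49250 d
   = 49250 / 365 = 135 yr

135 years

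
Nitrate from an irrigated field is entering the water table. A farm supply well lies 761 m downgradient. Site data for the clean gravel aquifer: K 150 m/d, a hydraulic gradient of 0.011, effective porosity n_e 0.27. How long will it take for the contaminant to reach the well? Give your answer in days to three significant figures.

125 days

Specific discharge q = 150 × 0.011 = 1.650 m/d
Average linear velocity = 1.650 / 0.27 = 6.111 m/d
t = L / v = 761 / 6.111 = 124.5 d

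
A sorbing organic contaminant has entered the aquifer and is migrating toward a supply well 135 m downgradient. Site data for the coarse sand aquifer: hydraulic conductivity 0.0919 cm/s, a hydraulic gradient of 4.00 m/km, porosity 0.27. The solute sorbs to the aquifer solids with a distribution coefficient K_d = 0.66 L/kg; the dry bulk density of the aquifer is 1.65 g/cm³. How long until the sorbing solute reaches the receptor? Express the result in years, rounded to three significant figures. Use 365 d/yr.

1.58 years

K = 0.0919 cm/s × 864 = 79.40 m/d
q = Ki = 79.40 × 0.0040 = 0.3176 m/d
Seepage velocity v = q / n = 0.3176 / 0.27 = 1.176 m/d
Retardation R = 1 + ρ_b·K_d/n = 1 + 1.65×0.66/0.27 = 5.033
Contaminant velocity v_c = v/R = 1.176/5.033 = 0.2337 m/d
t = L/v_c = 135/0.2337 = 577.6 d
   = 577.6/365 = 1.58 yr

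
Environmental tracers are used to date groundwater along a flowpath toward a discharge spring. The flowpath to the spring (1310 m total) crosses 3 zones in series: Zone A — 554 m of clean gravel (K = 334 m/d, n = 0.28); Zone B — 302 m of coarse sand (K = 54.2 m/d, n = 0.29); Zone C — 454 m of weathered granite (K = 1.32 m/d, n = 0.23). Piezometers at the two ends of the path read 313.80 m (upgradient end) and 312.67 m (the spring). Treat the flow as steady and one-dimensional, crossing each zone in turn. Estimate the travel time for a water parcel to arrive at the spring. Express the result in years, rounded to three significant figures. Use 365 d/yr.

296 years

Total head drop ΔH = 313.80 − 312.67 = 1.13 m
Steady 1-D flow in series ⇒ the Darcy flux q is identical in every zone and the zone head losses add (resistances L/K in series).
Σ(L/K) = 554/334 + 302/54.2 + 454/1.32 = 1.659 + 5.572 + 343.9 = 351.2 d
q = ΔH / Σ(L/K) = 1.13 / 351.2 = 0.003218 m/d (same in every zone)
Zone A: v = q/n = 0.003218/0.28 = 0.01149 m/d → t_A = 554/0.01149 = 48210 d
Zone B: v = q/n = 0.003218/0.29 = 0.01110 m/d → t_B = 302/0.01110 = 27220 d
Zone C: v = q/n = 0.003218/0.23 = 0.01399 m/d → t_C = 454/0.01399 = 32450 d
Total t = 48210 + 27220 + 32450 = 107900 d
   = 107900 / 365 = 296 yr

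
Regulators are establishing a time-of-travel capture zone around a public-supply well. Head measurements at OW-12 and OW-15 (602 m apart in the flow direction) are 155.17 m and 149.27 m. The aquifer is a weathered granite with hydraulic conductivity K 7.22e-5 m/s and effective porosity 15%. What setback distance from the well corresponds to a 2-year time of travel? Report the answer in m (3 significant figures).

Hydraulic gradient i = (155.17 − 149.27) / 602 = 5.90 / 602 = 0.009801
K = 7.22e-5 m/s × 86400 s/d = 6.238 m/d
Darcy flux q = K·i = 6.238 × 0.009801 = 0.06114 m/d
Seepage velocity v = q / n = 0.06114 / 0.15 = 0.4076 m/d
T = 2 yr × 365 = 730 d
L = v × T = 0.4076 × 730 = 297.5 m

298 m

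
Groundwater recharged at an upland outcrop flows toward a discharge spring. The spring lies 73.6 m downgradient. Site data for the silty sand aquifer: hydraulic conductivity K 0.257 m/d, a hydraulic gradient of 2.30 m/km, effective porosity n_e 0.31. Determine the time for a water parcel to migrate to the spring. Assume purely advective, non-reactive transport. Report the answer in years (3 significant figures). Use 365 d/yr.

q = Ki = 0.257 × 0.0023 = 5.911e-4 m/d
v = Ki/n = 0.257·0.0023/0.31 = 0.001907 m/d
t = L / v = 73.6 / 0.001907 = 38600 d
   = 38600 / 365 = 106 yr

106 years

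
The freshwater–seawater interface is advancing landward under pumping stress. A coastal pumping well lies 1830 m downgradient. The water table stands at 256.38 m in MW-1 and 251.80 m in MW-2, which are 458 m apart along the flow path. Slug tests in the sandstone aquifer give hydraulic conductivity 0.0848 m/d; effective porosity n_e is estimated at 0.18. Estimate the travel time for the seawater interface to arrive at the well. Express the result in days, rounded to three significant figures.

Hydraulic gradient i = (256.38 − 251.80) / 458 = 4.58 / 458 = 0.01000
Specific discharge q = 0.0848 × 0.01000 = 8.480e-4 m/d
v = Ki/n = 0.0848·0.01000/0.18 = 0.004711 m/d
t = L / v = 1830 / 0.004711 = 388400 d

388000 days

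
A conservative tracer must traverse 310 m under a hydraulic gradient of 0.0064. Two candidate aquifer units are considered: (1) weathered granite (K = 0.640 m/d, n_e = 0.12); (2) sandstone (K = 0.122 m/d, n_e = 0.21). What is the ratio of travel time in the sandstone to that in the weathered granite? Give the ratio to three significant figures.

9.18

Unit 1 (weathered granite): v = 0.640×0.0064/0.12 = 0.03413 m/d, t = 310/0.03413 = 9082 d
Unit 2 (sandstone): v = 0.122×0.0064/0.21 = 0.003718 m/d, t = 310/0.003718 = 83380 d
t(sandstone) / t(weathered granite) = 83380/9082 = 9.18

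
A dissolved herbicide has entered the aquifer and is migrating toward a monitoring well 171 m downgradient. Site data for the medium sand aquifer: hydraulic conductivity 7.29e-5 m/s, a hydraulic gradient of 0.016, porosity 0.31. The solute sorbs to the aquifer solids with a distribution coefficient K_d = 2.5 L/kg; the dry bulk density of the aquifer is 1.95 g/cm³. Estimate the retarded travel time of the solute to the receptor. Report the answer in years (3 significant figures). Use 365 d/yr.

K = 7.29e-5 m/s × 86400 s/d = 6.299 m/d
q = Ki = 6.299 × 0.016 = 0.1008 m/d
Seepage velocity v = q / n = 0.1008 / 0.31 = 0.3251 m/d
Retardation R = 1 + ρ_b·K_d/n = 1 + 1.95×2.5/0.31 = 16.73
Contaminant velocity v_c = v/R = 0.3251/16.73 = 0.01944 m/d
t = L/v_c = 171/0.01944 = 8798 d
   = 8798/365 = 24.1 yr

24.1 years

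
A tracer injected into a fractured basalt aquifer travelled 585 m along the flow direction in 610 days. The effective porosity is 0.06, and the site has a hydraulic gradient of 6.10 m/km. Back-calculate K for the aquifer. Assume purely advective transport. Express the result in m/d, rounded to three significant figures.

v = L / t = 585 / 610 = 0.9590 m/d
K = v · n / i = 0.9590 × 0.06 / 0.0061 = 9.43 m/d

9.43 m/d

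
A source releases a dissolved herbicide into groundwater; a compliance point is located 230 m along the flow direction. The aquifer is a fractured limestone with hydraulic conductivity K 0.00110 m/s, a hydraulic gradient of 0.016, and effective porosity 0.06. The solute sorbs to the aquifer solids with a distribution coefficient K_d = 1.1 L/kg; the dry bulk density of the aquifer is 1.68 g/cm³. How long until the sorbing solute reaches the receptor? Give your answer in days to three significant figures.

K = 0.00110 m/s × 86400 s/d = 95.04 m/d
Specific discharge q = 95.04 × 0.016 = 1.521 m/d
v = Ki/n = 95.04·0.016/0.06 = 25.34 m/d
Retardation R = 1 + ρ_b·K_d/n = 1 + 1.68×1.1/0.06 = 31.80
Contaminant velocity v_c = v/R = 25.34/31.80 = 0.7970 m/d
t = L/v_c = 230/0.7970 = 288.6 d

289 days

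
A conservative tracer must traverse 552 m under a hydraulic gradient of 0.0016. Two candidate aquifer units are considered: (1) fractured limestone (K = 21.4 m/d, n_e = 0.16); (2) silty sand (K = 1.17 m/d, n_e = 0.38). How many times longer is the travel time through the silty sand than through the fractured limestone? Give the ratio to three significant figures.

Unit 1 (fractured limestone): v = 21.4×0.0016/0.16 = 0.2140 m/d, t = 552/0.2140 = 2579 d
Unit 2 (silty sand): v = 1.17×0.0016/0.38 = 0.004926 m/d, t = 552/0.004926 = 112100 d
t(silty sand) / t(fractured limestone) = 112100/2579 = 43.4

43.4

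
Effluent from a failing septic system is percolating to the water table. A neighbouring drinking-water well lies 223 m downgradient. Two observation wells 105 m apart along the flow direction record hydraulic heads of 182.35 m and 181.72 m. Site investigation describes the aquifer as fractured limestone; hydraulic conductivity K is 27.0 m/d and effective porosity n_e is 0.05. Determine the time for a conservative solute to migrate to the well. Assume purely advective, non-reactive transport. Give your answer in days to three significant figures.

Hydraulic gradient i = (182.35 − 181.72) / 105 = 0.63 / 105 = 0.006000
Darcy flux q = K·i = 27.0 × 0.006000 = 0.1620 m/d
v_s = q/n_e = 0.1620/0.05 = 3.240 m/d
t = L / v = 223 / 3.240 = 68.83 d

68.8 days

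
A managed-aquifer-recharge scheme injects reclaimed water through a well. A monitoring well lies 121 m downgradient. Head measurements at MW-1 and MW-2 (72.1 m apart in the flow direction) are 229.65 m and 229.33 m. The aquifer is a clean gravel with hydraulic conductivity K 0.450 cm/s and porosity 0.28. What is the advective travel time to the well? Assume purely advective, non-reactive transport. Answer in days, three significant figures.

19.6 days

Hydraulic gradient i = (229.65 − 229.33) / 72.1 = 0.32 / 72.1 = 0.004438
K = 0.450 cm/s × 864 = 388.8 m/d
q = Ki = 388.8 × 0.004438 = 1.726 m/d
Seepage velocity v = q / n = 1.726 / 0.28 = 6.163 m/d
t = L / v = 121 / 6.163 = 19.63 d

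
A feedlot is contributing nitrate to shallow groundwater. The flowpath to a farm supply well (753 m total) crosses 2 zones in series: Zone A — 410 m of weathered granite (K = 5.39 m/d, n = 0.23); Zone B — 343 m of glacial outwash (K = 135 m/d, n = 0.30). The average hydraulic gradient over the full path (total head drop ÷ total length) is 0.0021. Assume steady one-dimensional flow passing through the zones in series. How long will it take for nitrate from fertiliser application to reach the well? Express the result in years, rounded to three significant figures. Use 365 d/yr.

Continuity: the same q passes through each zone, so ΔH = q·Σ(L_j/K_j) — the zones act as resistances in series.
Σ(L/K) = 410/5.39 + 343/135 = 76.07 + 2.541 = 78.61 d
K_eq = L_total / Σ(L/K) = 753 / 78.61 = 9.579 m/d
q = K_eq · i = 9.579 × 0.0021 = 0.02012 m/d (same in every zone)
Zone A: v = q/n = 0.02012/0.23 = 0.08746 m/d → t_A = 410/0.08746 = 4688 d
Zone B: v = q/n = 0.02012/0.30 = 0.06705 m/d → t_B = 343/0.06705 = 5115 d
Total t = 4688 + 5115 = 9803 d
   = 9803 / 365 = 26.9 yr

26.9 years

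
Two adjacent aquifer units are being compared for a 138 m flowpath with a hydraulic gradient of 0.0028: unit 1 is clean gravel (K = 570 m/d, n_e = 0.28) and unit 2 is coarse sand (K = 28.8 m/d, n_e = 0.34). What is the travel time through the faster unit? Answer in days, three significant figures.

24.2 days

Unit 1 (clean gravel): v = 570×0.0028/0.28 = 5.700 m/d, t = 138/5.700 = 24.21 d
Unit 2 (coarse sand): v = 28.8×0.0028/0.34 = 0.2372 m/d, t = 138/0.2372 = 581.8 d
Faster unit: t = 24.2 d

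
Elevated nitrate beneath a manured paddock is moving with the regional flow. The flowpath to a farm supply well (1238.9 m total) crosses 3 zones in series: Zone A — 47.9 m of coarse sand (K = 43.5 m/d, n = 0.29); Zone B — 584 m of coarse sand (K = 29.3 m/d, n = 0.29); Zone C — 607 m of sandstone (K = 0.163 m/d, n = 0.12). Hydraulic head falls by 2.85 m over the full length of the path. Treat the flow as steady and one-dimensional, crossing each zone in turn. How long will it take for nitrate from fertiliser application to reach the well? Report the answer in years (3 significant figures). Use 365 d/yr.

922 years

Steady 1-D flow in series ⇒ the Darcy flux q is identical in every zone and the zone head losses add (resistances L/K in series).
Σ(L/K) = 47.9/43.5 + 584/29.3 + 607/0.163 = 1.101 + 19.93 + 3724 = 3745 d
q = ΔH / Σ(L/K) = 2.85 / 3745 = 7.610e-4 m/d (same in every zone)
Zone A: v = q/n = 7.610e-4/0.29 = 0.002624 m/d → t_A = 47.9/0.002624 = 18250 d
Zone B: v = q/n = 7.610e-4/0.29 = 0.002624 m/d → t_B = 584/0.002624 = 222500 d
Zone C: v = q/n = 7.610e-4/0.12 = 0.006342 m/d → t_C = 607/0.006342 = 95710 d
Total t = 18250 + 222500 + 95710 = 336500 d
   = 336500 / 365 = 922 yr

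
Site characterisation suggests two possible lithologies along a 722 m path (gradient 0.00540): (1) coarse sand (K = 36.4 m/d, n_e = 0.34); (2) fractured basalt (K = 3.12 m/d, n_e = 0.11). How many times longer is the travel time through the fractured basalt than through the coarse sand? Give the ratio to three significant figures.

Unit 1 (coarse sand): v = 36.4×0.0054/0.34 = 0.5781 m/d, t = 722/0.5781 = 1249 d
Unit 2 (fractured basalt): v = 3.12×0.0054/0.11 = 0.1532 m/d, t = 722/0.1532 = 4714 d
t(fractured basalt) / t(coarse sand) = 4714/1249 = 3.77

3.77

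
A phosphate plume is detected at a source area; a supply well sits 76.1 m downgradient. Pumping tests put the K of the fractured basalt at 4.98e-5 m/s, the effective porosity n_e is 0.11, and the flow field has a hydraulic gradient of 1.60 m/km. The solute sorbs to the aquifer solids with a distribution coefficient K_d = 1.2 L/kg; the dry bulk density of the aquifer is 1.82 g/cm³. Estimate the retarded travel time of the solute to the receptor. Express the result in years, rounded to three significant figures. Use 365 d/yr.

K = 4.98e-5 m/s × 86400 s/d = 4.303 m/d
q = Ki = 4.303 × 0.0016 = 0.006884 m/d
v_s = q/n_e = 0.006884/0.11 = 0.06259 m/d
Retardation R = 1 + ρ_b·K_d/n = 1 + 1.82×1.2/0.11 = 20.85
Contaminant velocity v_c = v/R = 0.06259/20.85 = 0.003001 m/d
t = L/v_c = 76.1/0.003001 = 25360 d
   = 25360/365 = 69.5 yr

69.5 years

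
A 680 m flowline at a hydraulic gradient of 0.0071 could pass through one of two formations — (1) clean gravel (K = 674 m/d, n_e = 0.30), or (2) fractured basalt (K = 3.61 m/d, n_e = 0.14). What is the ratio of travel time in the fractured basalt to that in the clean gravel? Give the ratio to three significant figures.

Unit 1 (clean gravel): v = 674×0.0071/0.30 = 15.95 m/d, t = 680/15.95 = 42.63 d
Unit 2 (fractured basalt): v = 3.61×0.0071/0.14 = 0.1831 m/d, t = 680/0.1831 = 3714 d
t(fractured basalt) / t(clean gravel) = 3714/42.63 = 87.1

87.1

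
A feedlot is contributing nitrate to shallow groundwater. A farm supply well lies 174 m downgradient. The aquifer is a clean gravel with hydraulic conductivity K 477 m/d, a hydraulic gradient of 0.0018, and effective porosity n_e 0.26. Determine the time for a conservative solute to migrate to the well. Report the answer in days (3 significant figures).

Darcy flux q = K·i = 477 × 0.0018 = 0.8586 m/d
v_s = q/n_e = 0.8586/0.26 = 3.302 m/d
t = L / v = 174 / 3.302 = 52.69 d

52.7 days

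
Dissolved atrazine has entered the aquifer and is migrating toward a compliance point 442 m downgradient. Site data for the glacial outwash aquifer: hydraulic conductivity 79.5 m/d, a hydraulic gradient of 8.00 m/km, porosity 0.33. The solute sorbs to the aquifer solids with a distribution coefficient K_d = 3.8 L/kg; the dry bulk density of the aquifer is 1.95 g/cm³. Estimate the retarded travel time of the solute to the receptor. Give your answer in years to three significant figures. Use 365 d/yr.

14.7 years

q = Ki = 79.5 × 0.0080 = 0.6360 m/d
v_s = q/n_e = 0.6360/0.33 = 1.927 m/d
Retardation R = 1 + ρ_b·K_d/n = 1 + 1.95×3.8/0.33 = 23.45
Contaminant velocity v_c = v/R = 1.927/23.45 = 0.08217 m/d
t = L/v_c = 442/0.08217 = 5379 d
   = 5379/365 = 14.7 yr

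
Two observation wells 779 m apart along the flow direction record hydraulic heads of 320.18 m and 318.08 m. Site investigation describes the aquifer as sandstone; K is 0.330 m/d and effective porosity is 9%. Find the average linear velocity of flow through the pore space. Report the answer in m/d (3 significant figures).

0.00988 m/d

Hydraulic gradient i = (320.18 − 318.08) / 779 = 2.10 / 779 = 0.002696
Darcy flux q = K·i = 0.330 × 0.002696 = 8.896e-4 m/d
Seepage velocity v = q / n = 8.896e-4 / 0.09 = 0.009884 m/d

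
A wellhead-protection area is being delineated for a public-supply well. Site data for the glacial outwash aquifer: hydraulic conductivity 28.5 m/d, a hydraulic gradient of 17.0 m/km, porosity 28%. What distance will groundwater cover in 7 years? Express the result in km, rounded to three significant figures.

4.42 km

Darcy flux q = K·i = 28.5 × 0.017 = 0.4845 m/d
Average linear velocity = 0.4845 / 0.28 = 1.730 m/d
T = 7 yr × 365 = 2555 d
L = v × T = 1.730 × 2555 = 4421 m
   = 4.42 km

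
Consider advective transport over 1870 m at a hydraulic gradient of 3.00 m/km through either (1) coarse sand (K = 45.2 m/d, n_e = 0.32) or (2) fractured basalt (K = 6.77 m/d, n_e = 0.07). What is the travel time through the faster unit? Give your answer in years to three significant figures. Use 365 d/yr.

12.1 years

Unit 1 (coarse sand): v = 45.2×0.0030/0.32 = 0.4237 m/d, t = 1870/0.4237 = 4413 d
Unit 2 (fractured basalt): v = 6.77×0.0030/0.07 = 0.2901 m/d, t = 1870/0.2901 = 6445 d
Faster: 4413 d / 365 = 12.1 yr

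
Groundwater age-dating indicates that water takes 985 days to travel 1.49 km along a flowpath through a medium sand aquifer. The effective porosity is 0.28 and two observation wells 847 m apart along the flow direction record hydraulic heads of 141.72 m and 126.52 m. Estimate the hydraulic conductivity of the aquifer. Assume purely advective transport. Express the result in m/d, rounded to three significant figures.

Hydraulic gradient i = (141.72 − 126.52) / 847 = 15.20 / 847 = 0.01795
L = 1.49 km = 1490 m
v = L / t = 1490 / 985 = 1.513 m/d
K = v · n / i = 1.513 × 0.28 / 0.01795 = 23.6 m/d

23.6 m/d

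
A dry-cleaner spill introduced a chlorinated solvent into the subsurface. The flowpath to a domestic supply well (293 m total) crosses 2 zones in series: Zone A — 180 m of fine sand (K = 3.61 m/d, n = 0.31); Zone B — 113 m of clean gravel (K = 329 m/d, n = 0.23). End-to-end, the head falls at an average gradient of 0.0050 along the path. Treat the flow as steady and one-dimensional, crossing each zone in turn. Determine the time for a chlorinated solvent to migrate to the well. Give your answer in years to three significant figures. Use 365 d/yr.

7.68 years

Steady 1-D flow in series ⇒ the Darcy flux q is identical in every zone and the zone head losses add (resistances L/K in series).
Σ(L/K) = 180/3.61 + 113/329 = 49.86 + 0.3435 = 50.20 d
K_eq = L_total / Σ(L/K) = 293 / 50.20 = 5.836 m/d
q = K_eq · i = 5.836 × 0.0050 = 0.02918 m/d (same in every zone)
Zone A: v = q/n = 0.02918/0.31 = 0.09413 m/d → t_A = 180/0.09413 = 1912 d
Zone B: v = q/n = 0.02918/0.23 = 0.1269 m/d → t_B = 113/0.1269 = 890.7 d
Total t = 1912 + 890.7 = 2803 d
   = 2803 / 365 = 7.68 yr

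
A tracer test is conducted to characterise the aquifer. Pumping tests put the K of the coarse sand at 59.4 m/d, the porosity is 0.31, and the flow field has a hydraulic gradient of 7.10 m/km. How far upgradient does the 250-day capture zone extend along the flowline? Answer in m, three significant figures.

340 m

Darcy flux q = K·i = 59.4 × 0.0071 = 0.4217 m/d
Average linear velocity = 0.4217 / 0.31 = 1.360 m/d
L = v × T = 1.360 × 250 = 340.1 m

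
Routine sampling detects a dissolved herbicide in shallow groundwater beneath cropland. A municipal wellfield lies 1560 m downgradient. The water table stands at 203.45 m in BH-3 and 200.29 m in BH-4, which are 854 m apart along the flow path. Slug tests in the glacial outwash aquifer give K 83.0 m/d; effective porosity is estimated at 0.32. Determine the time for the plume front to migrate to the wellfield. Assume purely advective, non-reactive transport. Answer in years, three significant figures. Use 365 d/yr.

Hydraulic gradient i = (203.45 − 200.29) / 854 = 3.16 / 854 = 0.003700
Darcy flux q = K·i = 83.0 × 0.003700 = 0.3071 m/d
Seepage velocity v = q / n = 0.3071 / 0.32 = 0.9597 m/d
t = L / v = 1560 / 0.9597 = 1625 d
   = 1625 / 365 = 4.45 yr

4.45 years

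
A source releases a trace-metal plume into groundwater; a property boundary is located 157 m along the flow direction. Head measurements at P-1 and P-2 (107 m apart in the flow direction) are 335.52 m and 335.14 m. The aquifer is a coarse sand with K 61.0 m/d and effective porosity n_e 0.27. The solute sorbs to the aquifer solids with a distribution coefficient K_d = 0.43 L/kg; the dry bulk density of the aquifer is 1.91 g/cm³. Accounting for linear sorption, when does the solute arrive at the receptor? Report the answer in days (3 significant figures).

Hydraulic gradient i = (335.52 − 335.14) / 107 = 0.38 / 107 = 0.003551
q = Ki = 61.0 × 0.003551 = 0.2166 m/d
v_s = q/n_e = 0.2166/0.27 = 0.8024 m/d
Retardation R = 1 + ρ_b·K_d/n = 1 + 1.91×0.43/0.27 = 4.042
Contaminant velocity v_c = v/R = 0.8024/4.042 = 0.1985 m/d
t = L/v_c = 157/0.1985 = 790.9 d

791 days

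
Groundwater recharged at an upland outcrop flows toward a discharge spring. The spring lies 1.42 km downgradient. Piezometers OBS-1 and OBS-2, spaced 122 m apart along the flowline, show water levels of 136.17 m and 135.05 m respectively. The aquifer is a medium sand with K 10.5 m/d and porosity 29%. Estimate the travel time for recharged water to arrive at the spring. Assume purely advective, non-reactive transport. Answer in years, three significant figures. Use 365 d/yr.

Hydraulic gradient i = (136.17 − 135.05) / 122 = 1.12 / 122 = 0.009180
q = Ki = 10.5 × 0.009180 = 0.09639 m/d
v = Ki/n = 10.5·0.009180/0.29 = 0.3324 m/d
L = 1.42 km = 1420 m
t = L / v = 1420 / 0.3324 = 4272 d
   = 4272 / 365 = 11.7 yr

11.7 years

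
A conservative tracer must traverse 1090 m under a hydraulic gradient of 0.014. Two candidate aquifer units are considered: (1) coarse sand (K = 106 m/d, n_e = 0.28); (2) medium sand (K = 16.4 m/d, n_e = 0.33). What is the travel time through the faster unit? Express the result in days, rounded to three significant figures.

206 days

Unit 1 (coarse sand): v = 106×0.014/0.28 = 5.300 m/d, t = 1090/5.300 = 205.7 d
Unit 2 (medium sand): v = 16.4×0.014/0.33 = 0.6958 m/d, t = 1090/0.6958 = 1567 d
Faster unit: t = 206 d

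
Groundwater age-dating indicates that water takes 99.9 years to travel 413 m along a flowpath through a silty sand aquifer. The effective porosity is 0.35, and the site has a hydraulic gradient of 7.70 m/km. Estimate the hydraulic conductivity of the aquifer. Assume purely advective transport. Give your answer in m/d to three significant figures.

t = 99.9 years = 36460 d
v = L / t = 413 / 36460 = 0.01133 m/d
K = v · n / i = 0.01133 × 0.35 / 0.0077 = 0.515 m/d

0.515 m/d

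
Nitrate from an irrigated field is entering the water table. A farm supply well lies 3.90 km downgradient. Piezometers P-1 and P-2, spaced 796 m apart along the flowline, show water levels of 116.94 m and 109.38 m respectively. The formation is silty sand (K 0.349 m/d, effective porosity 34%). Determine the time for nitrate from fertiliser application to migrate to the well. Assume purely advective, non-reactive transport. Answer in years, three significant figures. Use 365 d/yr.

Hydraulic gradient i = (116.94 − 109.38) / 796 = 7.56 / 796 = 0.009497
Darcy flux q = K·i = 0.349 × 0.009497 = 0.003315 m/d
Seepage velocity v = q / n = 0.003315 / 0.34 = 0.009749 m/d
L = 3.90 km = 3900 m
t = L / v = 3900 / 0.009749 = 400000 d
   = 400000 / 365 = 1100 yr

1100 years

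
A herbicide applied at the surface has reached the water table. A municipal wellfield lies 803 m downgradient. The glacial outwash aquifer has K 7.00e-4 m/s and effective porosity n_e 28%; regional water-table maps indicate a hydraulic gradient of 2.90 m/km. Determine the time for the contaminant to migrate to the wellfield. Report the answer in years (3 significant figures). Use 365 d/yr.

K = 7.00e-4 m/s × 86400 s/d = 60.48 m/d
q = Ki = 60.48 × 0.0029 = 0.1754 m/d
v = Ki/n = 60.48·0.0029/0.28 = 0.6264 m/d
t = L / v = 803 / 0.6264 = 1282 d
   = 1282 / 365 = 3.51 yr

3.51 years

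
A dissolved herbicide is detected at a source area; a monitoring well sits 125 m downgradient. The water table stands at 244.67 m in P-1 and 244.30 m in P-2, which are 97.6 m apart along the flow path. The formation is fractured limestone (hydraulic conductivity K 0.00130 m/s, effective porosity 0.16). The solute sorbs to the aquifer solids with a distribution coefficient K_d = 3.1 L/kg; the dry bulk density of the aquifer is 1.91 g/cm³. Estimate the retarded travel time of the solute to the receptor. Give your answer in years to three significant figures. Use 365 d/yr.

4.89 years

Hydraulic gradient i = (244.67 − 244.30) / 97.6 = 0.37 / 97.6 = 0.003791
K = 0.00130 m/s × 86400 s/d = 112.3 m/d
q = Ki = 112.3 × 0.003791 = 0.4258 m/d
Average linear velocity = 0.4258 / 0.16 = 2.661 m/d
Retardation R = 1 + ρ_b·K_d/n = 1 + 1.91×3.1/0.16 = 38.01
Contaminant velocity v_c = v/R = 2.661/38.01 = 0.07002 m/d
t = L/v_c = 125/0.07002 = 1785 d
   = 1785/365 = 4.89 yr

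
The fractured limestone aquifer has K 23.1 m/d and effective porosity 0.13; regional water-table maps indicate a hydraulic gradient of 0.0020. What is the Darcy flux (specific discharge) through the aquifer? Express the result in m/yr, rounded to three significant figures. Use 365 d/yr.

Darcy flux q = K·i = 23.1 × 0.0020 = 0.04620 m/d
   = 0.04620 × 365 = 16.9 m/yr

16.9 m/yr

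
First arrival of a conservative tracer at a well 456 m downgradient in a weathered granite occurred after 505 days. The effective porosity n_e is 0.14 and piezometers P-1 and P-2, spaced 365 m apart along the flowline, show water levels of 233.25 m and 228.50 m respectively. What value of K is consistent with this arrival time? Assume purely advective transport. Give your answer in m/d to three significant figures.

Hydraulic gradient i = (233.25 − 228.50) / 365 = 4.75 / 365 = 0.01301
v = L / t = 456 / 505 = 0.9030 m/d
K = v · n / i = 0.9030 × 0.14 / 0.01301 = 9.71 m/d

9.71 m/d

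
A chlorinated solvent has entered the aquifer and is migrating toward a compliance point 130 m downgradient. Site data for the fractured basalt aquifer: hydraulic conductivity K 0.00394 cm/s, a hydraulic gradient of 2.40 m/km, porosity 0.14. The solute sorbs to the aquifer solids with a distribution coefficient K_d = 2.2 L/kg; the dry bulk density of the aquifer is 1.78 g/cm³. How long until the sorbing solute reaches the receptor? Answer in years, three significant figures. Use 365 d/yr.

K = 0.00394 cm/s × 864 = 3.404 m/d
q = Ki = 3.404 × 0.0024 = 0.008170 m/d
v_s = q/n_e = 0.008170/0.14 = 0.05836 m/d
Retardation R = 1 + ρ_b·K_d/n = 1 + 1.78×2.2/0.14 = 28.97
Contaminant velocity v_c = v/R = 0.05836/28.97 = 0.002014 m/d
t = L/v_c = 130/0.002014 = 64540 d
   = 64540/365 = 177 yr

177 years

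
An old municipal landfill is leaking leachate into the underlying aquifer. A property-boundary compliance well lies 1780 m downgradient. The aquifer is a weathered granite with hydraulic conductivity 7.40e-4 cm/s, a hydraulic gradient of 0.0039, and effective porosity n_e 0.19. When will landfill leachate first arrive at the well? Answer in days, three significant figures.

K = 7.40e-4 cm/s × 864 = 0.6394 m/d
Specific discharge q = 0.6394 × 0.0039 = 0.002494 m/d
v = Ki/n = 0.6394·0.0039/0.19 = 0.01312 m/d
t = L / v = 1780 / 0.01312 = 135600 d

136000 days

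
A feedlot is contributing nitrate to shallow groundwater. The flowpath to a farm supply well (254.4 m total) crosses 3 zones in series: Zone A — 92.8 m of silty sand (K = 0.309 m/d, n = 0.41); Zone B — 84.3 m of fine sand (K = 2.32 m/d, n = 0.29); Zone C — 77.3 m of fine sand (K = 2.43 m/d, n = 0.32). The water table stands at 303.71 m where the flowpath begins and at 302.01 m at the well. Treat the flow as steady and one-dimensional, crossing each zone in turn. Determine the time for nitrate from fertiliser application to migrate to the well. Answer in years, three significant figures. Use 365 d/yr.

Total head drop ΔH = 303.71 − 302.01 = 1.70 m
Steady 1-D flow in series ⇒ the Darcy flux q is identical in every zone and the zone head losses add (resistances L/K in series).
Σ(L/K) = 92.8/0.309 + 84.3/2.32 + 77.3/2.43 = 300.3 + 36.34 + 31.81 = 368.5 d
q = ΔH / Σ(L/K) = 1.70 / 368.5 = 0.004614 m/d (same in every zone)
Zone A: v = q/n = 0.004614/0.41 = 0.01125 m/d → t_A = 92.8/0.01125 = 8247 d
Zone B: v = q/n = 0.004614/0.29 = 0.01591 m/d → t_B = 84.3/0.01591 = 5299 d
Zone C: v = q/n = 0.004614/0.32 = 0.01442 m/d → t_C = 77.3/0.01442 = 5361 d
Total t = 8247 + 5299 + 5361 = 18910 d
   = 18910 / 365 = 51.8 yr

51.8 years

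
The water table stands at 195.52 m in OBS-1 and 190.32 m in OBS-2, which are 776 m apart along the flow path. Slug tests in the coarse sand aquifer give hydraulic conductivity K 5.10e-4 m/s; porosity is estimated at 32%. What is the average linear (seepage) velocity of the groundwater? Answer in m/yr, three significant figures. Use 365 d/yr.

Hydraulic gradient i = (195.52 − 190.32) / 776 = 5.20 / 776 = 0.006701
K = 5.10e-4 m/s × 86400 s/d = 44.06 m/d
q = Ki = 44.06 × 0.006701 = 0.2953 m/d
Seepage velocity v = q / n = 0.2953 / 0.32 = 0.9227 m/d
   = 0.9227 × 365 = 337 m/yr

337 m/yr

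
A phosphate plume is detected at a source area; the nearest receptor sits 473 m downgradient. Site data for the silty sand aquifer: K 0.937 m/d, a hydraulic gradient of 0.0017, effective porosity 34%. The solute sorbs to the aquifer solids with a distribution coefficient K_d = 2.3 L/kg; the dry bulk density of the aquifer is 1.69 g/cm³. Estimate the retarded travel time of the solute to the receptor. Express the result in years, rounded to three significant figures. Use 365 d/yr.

q = Ki = 0.937 × 0.0017 = 0.001593 m/d
v_s = q/n_e = 0.001593/0.34 = 0.004685 m/d
Retardation R = 1 + ρ_b·K_d/n = 1 + 1.69×2.3/0.34 = 12.43
Contaminant velocity v_c = v/R = 0.004685/12.43 = 3.768e-4 m/d
t = L/v_c = 473/3.768e-4 = 1.255e6 d
   = 1.255e6/365 = 3440 yr

3440 years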